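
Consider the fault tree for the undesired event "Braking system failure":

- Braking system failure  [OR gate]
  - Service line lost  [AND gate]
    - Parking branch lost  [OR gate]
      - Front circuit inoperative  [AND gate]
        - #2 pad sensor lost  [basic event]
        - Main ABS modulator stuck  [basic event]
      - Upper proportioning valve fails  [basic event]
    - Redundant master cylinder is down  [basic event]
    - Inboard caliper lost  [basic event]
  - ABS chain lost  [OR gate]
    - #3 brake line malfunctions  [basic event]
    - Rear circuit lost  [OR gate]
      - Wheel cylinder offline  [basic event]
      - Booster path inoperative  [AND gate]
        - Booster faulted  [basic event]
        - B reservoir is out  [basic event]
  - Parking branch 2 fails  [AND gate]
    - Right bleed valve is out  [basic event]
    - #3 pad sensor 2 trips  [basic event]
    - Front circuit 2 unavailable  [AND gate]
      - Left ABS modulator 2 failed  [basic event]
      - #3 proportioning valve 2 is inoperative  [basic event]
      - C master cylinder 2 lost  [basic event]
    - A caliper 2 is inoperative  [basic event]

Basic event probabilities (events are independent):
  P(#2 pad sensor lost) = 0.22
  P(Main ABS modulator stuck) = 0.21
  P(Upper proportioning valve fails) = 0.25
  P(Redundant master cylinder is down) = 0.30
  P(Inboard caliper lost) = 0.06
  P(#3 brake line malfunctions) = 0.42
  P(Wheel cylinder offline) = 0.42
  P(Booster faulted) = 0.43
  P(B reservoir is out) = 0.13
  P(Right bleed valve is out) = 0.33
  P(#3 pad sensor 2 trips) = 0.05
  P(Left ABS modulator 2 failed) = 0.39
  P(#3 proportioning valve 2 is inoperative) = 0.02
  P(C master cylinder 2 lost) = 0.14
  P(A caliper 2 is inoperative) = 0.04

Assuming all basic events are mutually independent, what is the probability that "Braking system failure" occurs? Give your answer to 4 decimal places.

0.6840

P(Front circuit inoperative) [AND] = 0.22 × 0.21 = 0.046200
P(Parking branch lost) [OR] = 1 − (1−0.046200) × (1−0.25) = 0.284650
P(Service line lost) [AND] = 0.284650 × 0.30 × 0.06 = 0.005124
P(Booster path inoperative) [AND] = 0.43 × 0.13 = 0.055900
P(Rear circuit lost) [OR] = 1 − (1−0.42) × (1−0.055900) = 0.452422
P(ABS chain lost) [OR] = 1 − (1−0.42) × (1−0.452422) = 0.682405
P(Front circuit 2 unavailable) [AND] = 0.39 × 0.02 × 0.14 = 0.001092
P(Parking branch 2 fails) [AND] = 0.33 × 0.05 × 0.001092 × 0.04 = 0.000001
P(Braking system failure) [OR] = 1 − (1−0.005124) × (1−0.682405) × (1−0.000001) = 0.684033
Rounded to 4 decimal places: P(Braking system failure) ≈ 0.6840.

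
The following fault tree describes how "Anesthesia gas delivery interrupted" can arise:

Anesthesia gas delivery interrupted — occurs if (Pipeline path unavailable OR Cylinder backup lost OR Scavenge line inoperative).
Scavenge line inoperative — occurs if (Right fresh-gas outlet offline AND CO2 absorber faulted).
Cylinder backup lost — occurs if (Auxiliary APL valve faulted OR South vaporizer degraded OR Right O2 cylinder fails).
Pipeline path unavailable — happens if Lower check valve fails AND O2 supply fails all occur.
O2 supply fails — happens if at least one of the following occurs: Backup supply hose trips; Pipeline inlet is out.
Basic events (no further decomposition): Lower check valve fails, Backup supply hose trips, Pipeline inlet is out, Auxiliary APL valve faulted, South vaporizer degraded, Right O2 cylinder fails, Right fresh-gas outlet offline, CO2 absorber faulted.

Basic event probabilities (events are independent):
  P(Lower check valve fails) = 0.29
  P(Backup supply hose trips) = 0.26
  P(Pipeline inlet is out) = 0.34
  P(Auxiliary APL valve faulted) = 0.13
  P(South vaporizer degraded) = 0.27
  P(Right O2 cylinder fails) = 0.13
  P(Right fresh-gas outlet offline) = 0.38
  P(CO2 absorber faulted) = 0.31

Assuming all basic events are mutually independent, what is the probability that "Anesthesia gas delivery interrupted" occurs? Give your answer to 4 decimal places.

0.5849

P(O2 supply fails) [OR] = 1 − (1−0.26) × (1−0.34) = 0.511600
P(Pipeline path unavailable) [AND] = 0.29 × 0.511600 = 0.148364
P(Cylinder backup lost) [OR] = 1 − (1−0.13) × (1−0.27) × (1−0.13) = 0.447463
P(Scavenge line inoperative) [AND] = 0.38 × 0.31 = 0.117800
P(Anesthesia gas delivery interrupted) [OR] = 1 − (1−0.148364) × (1−0.447463) × (1−0.117800) = 0.584872
Rounded to 4 decimal places: P(Anesthesia gas delivery interrupted) ≈ 0.5849.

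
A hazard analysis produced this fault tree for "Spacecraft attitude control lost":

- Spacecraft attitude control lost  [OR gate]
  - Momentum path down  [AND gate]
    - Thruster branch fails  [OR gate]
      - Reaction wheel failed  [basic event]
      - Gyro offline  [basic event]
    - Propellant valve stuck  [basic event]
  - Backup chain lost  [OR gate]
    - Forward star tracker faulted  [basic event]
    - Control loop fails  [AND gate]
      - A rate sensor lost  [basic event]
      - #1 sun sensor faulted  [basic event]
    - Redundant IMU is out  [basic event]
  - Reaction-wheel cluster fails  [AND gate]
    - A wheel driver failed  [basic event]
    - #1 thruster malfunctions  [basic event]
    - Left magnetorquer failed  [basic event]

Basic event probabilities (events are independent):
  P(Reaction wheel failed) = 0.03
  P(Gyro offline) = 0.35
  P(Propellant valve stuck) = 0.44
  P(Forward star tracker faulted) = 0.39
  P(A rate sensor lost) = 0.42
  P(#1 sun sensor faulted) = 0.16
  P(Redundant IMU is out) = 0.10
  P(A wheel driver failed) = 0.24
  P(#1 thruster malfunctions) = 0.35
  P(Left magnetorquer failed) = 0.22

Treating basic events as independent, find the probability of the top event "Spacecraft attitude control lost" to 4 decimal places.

0.5791

P(Thruster branch fails) [OR] = 1 − (1−0.03) × (1−0.35) = 0.369500
P(Momentum path down) [AND] = 0.369500 × 0.44 = 0.162580
P(Control loop fails) [AND] = 0.42 × 0.16 = 0.067200
P(Backup chain lost) [OR] = 1 − (1−0.39) × (1−0.067200) × (1−0.10) = 0.487893
P(Reaction-wheel cluster fails) [AND] = 0.24 × 0.35 × 0.22 = 0.018480
P(Spacecraft attitude control lost) [OR] = 1 − (1−0.162580) × (1−0.487893) × (1−0.018480) = 0.579076
Rounded to 4 decimal places: P(Spacecraft attitude control lost) ≈ 0.5791.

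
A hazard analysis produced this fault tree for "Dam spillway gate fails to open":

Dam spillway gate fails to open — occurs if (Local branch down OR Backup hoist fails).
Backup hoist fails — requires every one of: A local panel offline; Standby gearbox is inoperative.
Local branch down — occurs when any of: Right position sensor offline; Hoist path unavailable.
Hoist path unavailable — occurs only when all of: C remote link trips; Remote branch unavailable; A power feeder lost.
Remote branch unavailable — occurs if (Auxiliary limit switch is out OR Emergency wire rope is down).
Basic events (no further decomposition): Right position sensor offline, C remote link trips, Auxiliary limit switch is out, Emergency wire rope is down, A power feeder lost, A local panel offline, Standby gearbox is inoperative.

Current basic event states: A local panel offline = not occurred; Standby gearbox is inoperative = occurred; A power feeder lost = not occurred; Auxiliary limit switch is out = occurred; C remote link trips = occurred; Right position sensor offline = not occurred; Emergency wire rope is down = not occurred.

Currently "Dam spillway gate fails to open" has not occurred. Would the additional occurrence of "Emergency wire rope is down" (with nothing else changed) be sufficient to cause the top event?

Counterfactual: set "Emergency wire rope is down" to occurred.
Remote branch unavailable [OR]: Auxiliary limit switch is out=occurs, Emergency wire rope is down=occurs → at least one input occurs → occurs.
Hoist path unavailable [AND]: C remote link trips=occurs, Remote branch unavailable=occurs, A power feeder lost=not → not all inputs occur → does not occur.
Local branch down [OR]: Right position sensor offline=not, Hoist path unavailable=not → no input occurs → does not occur.
Backup hoist fails [AND]: A local panel offline=not, Standby gearbox is inoperative=occurs → not all inputs occur → does not occur.
Dam spillway gate fails to open [OR]: Local branch down=not, Backup hoist fails=not → no input occurs → does not occur.

No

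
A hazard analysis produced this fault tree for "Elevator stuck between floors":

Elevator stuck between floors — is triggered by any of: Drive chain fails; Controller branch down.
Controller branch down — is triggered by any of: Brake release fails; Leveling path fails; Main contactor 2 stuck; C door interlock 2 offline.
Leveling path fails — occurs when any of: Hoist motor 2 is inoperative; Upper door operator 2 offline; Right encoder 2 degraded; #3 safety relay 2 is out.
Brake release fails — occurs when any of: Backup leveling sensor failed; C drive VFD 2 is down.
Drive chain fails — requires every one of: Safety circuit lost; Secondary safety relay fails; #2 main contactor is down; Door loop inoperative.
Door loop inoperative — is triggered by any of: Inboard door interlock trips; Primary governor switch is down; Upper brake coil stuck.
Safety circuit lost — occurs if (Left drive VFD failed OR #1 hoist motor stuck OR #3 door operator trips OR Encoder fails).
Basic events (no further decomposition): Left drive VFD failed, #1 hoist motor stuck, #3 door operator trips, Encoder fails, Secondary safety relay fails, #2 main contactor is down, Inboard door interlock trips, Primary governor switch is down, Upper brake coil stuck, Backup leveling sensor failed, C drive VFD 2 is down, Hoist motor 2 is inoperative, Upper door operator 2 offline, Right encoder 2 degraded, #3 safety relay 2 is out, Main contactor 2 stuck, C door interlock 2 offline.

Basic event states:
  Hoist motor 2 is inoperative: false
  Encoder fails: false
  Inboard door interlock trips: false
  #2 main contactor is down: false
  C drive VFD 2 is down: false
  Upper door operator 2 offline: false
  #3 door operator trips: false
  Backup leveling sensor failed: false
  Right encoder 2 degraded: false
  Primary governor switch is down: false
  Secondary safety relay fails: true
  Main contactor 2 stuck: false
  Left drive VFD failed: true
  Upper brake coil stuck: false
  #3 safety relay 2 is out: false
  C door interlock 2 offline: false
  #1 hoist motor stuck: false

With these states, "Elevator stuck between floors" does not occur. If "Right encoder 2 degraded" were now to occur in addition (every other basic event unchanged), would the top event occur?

Yes

Counterfactual: set "Right encoder 2 degraded" to occurred.
Safety circuit lost [OR]: Left drive VFD failed=occurs, #1 hoist motor stuck=not, #3 door operator trips=not, Encoder fails=not → at least one input occurs → occurs.
Door loop inoperative [OR]: Inboard door interlock trips=not, Primary governor switch is down=not, Upper brake coil stuck=not → no input occurs → does not occur.
Drive chain fails [AND]: Safety circuit lost=occurs, Secondary safety relay fails=occurs, #2 main contactor is down=not, Door loop inoperative=not → not all inputs occur → does not occur.
Brake release fails [OR]: Backup leveling sensor failed=not, C drive VFD 2 is down=not → no input occurs → does not occur.
Leveling path fails [OR]: Hoist motor 2 is inoperative=not, Upper door operator 2 offline=not, Right encoder 2 degraded=occurs, #3 safety relay 2 is out=not → at least one input occurs → occurs.
Controller branch down [OR]: Brake release fails=not, Leveling path fails=occurs, Main contactor 2 stuck=not, C door interlock 2 offline=not → at least one input occurs → occurs.
Elevator stuck between floors [OR]: Drive chain fails=not, Controller branch down=occurs → at least one input occurs → occurs.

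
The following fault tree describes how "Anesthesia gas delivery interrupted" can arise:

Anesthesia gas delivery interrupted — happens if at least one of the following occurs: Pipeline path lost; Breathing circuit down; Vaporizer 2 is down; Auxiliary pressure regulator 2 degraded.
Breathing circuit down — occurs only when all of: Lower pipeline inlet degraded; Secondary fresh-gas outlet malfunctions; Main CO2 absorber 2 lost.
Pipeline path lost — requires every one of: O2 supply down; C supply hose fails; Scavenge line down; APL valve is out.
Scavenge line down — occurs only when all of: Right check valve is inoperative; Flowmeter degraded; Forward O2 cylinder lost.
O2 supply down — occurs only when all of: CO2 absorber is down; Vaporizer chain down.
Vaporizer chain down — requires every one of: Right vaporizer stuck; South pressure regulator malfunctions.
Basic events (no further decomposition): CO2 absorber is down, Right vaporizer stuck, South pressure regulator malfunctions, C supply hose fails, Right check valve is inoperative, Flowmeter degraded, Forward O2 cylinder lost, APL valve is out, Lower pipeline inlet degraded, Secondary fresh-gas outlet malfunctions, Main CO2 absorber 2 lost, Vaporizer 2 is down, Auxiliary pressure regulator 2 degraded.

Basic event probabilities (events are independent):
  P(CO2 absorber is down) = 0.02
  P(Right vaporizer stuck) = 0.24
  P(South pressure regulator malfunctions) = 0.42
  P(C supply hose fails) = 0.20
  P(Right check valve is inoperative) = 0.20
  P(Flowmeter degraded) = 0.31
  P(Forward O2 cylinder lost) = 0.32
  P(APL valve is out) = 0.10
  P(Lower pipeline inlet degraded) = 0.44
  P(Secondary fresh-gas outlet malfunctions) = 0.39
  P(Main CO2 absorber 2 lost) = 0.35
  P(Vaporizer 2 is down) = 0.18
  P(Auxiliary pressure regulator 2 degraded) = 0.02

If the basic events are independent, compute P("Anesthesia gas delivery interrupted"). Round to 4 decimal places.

0.2447

P(Vaporizer chain down) [AND] = 0.24 × 0.42 = 0.100800
P(O2 supply down) [AND] = 0.02 × 0.100800 = 0.002016
P(Scavenge line down) [AND] = 0.20 × 0.31 × 0.32 = 0.019840
P(Pipeline path lost) [AND] = 0.002016 × 0.20 × 0.019840 × 0.10 = 0.000001
P(Breathing circuit down) [AND] = 0.44 × 0.39 × 0.35 = 0.060060
P(Anesthesia gas delivery interrupted) [OR] = 1 − (1−0.000001) × (1−0.060060) × (1−0.18) × (1−0.02) = 0.244665
Rounded to 4 decimal places: P(Anesthesia gas delivery interrupted) ≈ 0.2447.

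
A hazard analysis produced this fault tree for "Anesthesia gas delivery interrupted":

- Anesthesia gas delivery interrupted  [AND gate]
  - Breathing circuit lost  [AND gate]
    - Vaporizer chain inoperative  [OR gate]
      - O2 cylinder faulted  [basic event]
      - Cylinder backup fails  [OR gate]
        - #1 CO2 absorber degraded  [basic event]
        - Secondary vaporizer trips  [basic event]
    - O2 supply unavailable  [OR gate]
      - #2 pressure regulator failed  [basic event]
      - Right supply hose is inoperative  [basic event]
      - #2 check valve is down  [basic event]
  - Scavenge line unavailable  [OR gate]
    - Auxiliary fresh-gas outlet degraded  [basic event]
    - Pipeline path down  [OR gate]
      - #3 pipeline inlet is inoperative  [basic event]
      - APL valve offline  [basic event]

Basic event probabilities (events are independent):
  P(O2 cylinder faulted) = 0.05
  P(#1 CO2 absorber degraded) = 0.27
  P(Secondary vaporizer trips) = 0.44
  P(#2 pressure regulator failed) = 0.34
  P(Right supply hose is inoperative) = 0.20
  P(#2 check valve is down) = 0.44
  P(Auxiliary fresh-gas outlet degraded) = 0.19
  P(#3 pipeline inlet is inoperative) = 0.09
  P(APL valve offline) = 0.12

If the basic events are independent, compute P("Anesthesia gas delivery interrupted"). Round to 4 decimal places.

0.1514

P(Cylinder backup fails) [OR] = 1 − (1−0.27) × (1−0.44) = 0.591200
P(Vaporizer chain inoperative) [OR] = 1 − (1−0.05) × (1−0.591200) = 0.611640
P(O2 supply unavailable) [OR] = 1 − (1−0.34) × (1−0.20) × (1−0.44) = 0.704320
P(Breathing circuit lost) [AND] = 0.611640 × 0.704320 = 0.430790
P(Pipeline path down) [OR] = 1 − (1−0.09) × (1−0.12) = 0.199200
P(Scavenge line unavailable) [OR] = 1 − (1−0.19) × (1−0.199200) = 0.351352
P(Anesthesia gas delivery interrupted) [AND] = 0.430790 × 0.351352 = 0.151359
Rounded to 4 decimal places: P(Anesthesia gas delivery interrupted) ≈ 0.1514.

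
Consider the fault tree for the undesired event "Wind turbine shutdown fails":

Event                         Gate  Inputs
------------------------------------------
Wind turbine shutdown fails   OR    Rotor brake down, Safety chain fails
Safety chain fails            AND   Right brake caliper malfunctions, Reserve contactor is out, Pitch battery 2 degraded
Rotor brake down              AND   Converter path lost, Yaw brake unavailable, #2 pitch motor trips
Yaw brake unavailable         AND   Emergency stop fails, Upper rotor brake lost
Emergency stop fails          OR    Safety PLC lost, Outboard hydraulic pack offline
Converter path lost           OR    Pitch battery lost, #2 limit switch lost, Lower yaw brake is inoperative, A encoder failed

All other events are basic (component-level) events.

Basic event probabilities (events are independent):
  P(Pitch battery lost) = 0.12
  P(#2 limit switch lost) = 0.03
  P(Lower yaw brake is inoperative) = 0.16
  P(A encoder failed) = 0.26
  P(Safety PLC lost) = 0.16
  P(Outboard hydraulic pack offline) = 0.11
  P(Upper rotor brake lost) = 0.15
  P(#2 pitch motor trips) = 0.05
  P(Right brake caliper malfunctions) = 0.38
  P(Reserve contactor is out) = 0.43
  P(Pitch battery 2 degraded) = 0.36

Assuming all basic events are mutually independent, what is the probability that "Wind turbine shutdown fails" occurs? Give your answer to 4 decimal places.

P(Converter path lost) [OR] = 1 − (1−0.12) × (1−0.03) × (1−0.16) × (1−0.26) = 0.469402
P(Emergency stop fails) [OR] = 1 − (1−0.16) × (1−0.11) = 0.252400
P(Yaw brake unavailable) [AND] = 0.252400 × 0.15 = 0.037860
P(Rotor brake down) [AND] = 0.469402 × 0.037860 × 0.05 = 0.000889
P(Safety chain fails) [AND] = 0.38 × 0.43 × 0.36 = 0.058824
P(Wind turbine shutdown fails) [OR] = 1 − (1−0.000889) × (1−0.058824) = 0.059661
Rounded to 4 decimal places: P(Wind turbine shutdown fails) ≈ 0.0597.

0.0597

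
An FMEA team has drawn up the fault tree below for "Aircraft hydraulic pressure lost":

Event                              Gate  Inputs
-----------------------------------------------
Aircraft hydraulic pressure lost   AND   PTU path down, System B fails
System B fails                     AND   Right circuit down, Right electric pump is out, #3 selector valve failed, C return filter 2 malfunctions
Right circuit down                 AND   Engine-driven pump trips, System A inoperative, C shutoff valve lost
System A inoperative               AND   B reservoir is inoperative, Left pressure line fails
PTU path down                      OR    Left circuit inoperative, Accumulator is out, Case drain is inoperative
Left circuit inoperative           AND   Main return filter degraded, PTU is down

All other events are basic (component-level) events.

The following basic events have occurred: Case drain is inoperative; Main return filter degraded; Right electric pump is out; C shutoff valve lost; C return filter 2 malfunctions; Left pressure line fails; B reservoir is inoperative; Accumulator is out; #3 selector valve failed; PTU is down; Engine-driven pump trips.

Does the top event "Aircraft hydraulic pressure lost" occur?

Left circuit inoperative [AND]: Main return filter degraded=occurs, PTU is down=occurs → all inputs occur → occurs.
PTU path down [OR]: Left circuit inoperative=occurs, Accumulator is out=occurs, Case drain is inoperative=occurs → at least one input occurs → occurs.
System A inoperative [AND]: B reservoir is inoperative=occurs, Left pressure line fails=occurs → all inputs occur → occurs.
Right circuit down [AND]: Engine-driven pump trips=occurs, System A inoperative=occurs, C shutoff valve lost=occurs → all inputs occur → occurs.
System B fails [AND]: Right circuit down=occurs, Right electric pump is out=occurs, #3 selector valve failed=occurs, C return filter 2 malfunctions=occurs → all inputs occur → occurs.
Aircraft hydraulic pressure lost [AND]: PTU path down=occurs, System B fails=occurs → all inputs occur → occurs.

Yes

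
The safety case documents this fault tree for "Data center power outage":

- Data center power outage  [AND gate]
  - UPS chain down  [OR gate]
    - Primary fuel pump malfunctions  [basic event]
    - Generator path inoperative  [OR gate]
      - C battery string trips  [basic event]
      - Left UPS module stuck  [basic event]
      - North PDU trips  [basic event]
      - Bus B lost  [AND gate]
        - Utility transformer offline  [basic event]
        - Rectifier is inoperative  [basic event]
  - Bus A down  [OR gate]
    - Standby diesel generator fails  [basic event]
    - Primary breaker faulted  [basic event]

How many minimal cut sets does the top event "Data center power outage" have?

Bus B lost [AND]: one cut set from each child combined → 1 × 1 = 1 cut set(s).
Generator path inoperative [OR]: union of children's cut sets → 4 cut set(s).
UPS chain down [OR]: union of children's cut sets → 5 cut set(s).
Bus A down [OR]: union of children's cut sets → 2 cut set(s).
Data center power outage [AND]: one cut set from each child combined → 5 × 2 = 10 cut set(s).
Minimal cut sets: {Primary fuel pump malfunctions, Standby diesel generator fails}; {Primary breaker faulted, Primary fuel pump malfunctions}; {C battery string trips, Standby diesel generator fails}; {C battery string trips, Primary breaker faulted}; {Left UPS module stuck, Standby diesel generator fails}; {Left UPS module stuck, Primary breaker faulted}; {North PDU trips, Standby diesel generator fails}; {North PDU trips, Primary breaker faulted}; {Rectifier is inoperative, Standby diesel generator fails, Utility transformer offline}; {Primary breaker faulted, Rectifier is inoperative, Utility transformer offline}.

10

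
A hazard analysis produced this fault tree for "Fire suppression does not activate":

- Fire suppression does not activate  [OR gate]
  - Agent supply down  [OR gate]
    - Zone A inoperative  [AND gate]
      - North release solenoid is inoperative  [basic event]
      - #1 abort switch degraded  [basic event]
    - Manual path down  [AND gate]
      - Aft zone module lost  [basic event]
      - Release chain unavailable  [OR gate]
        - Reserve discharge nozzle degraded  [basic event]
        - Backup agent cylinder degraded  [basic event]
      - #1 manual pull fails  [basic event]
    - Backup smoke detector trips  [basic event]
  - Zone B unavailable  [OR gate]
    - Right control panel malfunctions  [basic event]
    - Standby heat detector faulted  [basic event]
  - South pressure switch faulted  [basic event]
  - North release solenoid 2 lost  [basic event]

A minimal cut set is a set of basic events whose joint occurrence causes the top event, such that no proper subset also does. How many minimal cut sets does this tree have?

8

Zone A inoperative [AND]: one cut set from each child combined → 1 × 1 = 1 cut set(s).
Release chain unavailable [OR]: union of children's cut sets → 2 cut set(s).
Manual path down [AND]: one cut set from each child combined → 1 × 2 × 1 = 2 cut set(s).
Agent supply down [OR]: union of children's cut sets → 4 cut set(s).
Zone B unavailable [OR]: union of children's cut sets → 2 cut set(s).
Fire suppression does not activate [OR]: union of children's cut sets → 8 cut set(s).
Minimal cut sets: {#1 abort switch degraded, North release solenoid is inoperative}; {#1 manual pull fails, Aft zone module lost, Reserve discharge nozzle degraded}; {#1 manual pull fails, Aft zone module lost, Backup agent cylinder degraded}; {Backup smoke detector trips}; {Right control panel malfunctions}; {Standby heat detector faulted}; {South pressure switch faulted}; {North release solenoid 2 lost}.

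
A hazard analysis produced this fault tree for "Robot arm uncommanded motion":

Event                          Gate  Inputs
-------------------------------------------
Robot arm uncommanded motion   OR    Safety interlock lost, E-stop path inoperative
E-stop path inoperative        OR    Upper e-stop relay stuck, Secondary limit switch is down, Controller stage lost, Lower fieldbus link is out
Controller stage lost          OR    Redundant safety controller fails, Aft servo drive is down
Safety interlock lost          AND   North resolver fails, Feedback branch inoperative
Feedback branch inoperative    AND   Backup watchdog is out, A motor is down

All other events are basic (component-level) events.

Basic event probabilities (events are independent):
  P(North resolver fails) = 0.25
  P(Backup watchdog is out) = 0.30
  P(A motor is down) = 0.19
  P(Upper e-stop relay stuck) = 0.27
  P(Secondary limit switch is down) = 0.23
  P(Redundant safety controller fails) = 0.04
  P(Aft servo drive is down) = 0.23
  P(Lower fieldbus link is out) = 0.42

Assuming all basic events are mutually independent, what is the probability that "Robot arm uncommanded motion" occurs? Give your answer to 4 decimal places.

0.7624

P(Feedback branch inoperative) [AND] = 0.30 × 0.19 = 0.057000
P(Safety interlock lost) [AND] = 0.25 × 0.057000 = 0.014250
P(Controller stage lost) [OR] = 1 − (1−0.04) × (1−0.23) = 0.260800
P(E-stop path inoperative) [OR] = 1 − (1−0.27) × (1−0.23) × (1−0.260800) × (1−0.42) = 0.759007
P(Robot arm uncommanded motion) [OR] = 1 − (1−0.014250) × (1−0.759007) = 0.762441
Rounded to 4 decimal places: P(Robot arm uncommanded motion) ≈ 0.7624.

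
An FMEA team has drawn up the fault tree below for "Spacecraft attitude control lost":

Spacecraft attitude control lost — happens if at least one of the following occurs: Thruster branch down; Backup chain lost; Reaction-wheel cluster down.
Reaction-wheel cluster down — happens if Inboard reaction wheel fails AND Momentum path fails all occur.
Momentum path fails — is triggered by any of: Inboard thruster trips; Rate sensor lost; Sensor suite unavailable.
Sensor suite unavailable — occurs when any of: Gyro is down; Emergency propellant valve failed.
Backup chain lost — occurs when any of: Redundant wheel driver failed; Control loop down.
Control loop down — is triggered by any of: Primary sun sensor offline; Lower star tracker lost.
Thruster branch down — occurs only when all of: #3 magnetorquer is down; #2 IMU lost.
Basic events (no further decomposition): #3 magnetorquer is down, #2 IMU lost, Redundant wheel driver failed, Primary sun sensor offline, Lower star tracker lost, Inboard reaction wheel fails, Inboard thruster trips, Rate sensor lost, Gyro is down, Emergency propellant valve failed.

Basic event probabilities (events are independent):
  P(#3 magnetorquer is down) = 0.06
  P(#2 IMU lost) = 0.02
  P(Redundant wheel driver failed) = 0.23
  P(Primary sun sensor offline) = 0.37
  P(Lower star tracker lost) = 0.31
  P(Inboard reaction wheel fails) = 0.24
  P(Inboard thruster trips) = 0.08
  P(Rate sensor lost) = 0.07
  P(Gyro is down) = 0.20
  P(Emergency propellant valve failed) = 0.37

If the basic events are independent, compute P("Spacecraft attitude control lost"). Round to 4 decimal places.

0.7113

P(Thruster branch down) [AND] = 0.06 × 0.02 = 0.001200
P(Control loop down) [OR] = 1 − (1−0.37) × (1−0.31) = 0.565300
P(Backup chain lost) [OR] = 1 − (1−0.23) × (1−0.565300) = 0.665281
P(Sensor suite unavailable) [OR] = 1 − (1−0.20) × (1−0.37) = 0.496000
P(Momentum path fails) [OR] = 1 − (1−0.08) × (1−0.07) × (1−0.496000) = 0.568778
P(Reaction-wheel cluster down) [AND] = 0.24 × 0.568778 = 0.136507
P(Spacecraft attitude control lost) [OR] = 1 − (1−0.001200) × (1−0.665281) × (1−0.136507) = 0.711319
Rounded to 4 decimal places: P(Spacecraft attitude control lost) ≈ 0.7113.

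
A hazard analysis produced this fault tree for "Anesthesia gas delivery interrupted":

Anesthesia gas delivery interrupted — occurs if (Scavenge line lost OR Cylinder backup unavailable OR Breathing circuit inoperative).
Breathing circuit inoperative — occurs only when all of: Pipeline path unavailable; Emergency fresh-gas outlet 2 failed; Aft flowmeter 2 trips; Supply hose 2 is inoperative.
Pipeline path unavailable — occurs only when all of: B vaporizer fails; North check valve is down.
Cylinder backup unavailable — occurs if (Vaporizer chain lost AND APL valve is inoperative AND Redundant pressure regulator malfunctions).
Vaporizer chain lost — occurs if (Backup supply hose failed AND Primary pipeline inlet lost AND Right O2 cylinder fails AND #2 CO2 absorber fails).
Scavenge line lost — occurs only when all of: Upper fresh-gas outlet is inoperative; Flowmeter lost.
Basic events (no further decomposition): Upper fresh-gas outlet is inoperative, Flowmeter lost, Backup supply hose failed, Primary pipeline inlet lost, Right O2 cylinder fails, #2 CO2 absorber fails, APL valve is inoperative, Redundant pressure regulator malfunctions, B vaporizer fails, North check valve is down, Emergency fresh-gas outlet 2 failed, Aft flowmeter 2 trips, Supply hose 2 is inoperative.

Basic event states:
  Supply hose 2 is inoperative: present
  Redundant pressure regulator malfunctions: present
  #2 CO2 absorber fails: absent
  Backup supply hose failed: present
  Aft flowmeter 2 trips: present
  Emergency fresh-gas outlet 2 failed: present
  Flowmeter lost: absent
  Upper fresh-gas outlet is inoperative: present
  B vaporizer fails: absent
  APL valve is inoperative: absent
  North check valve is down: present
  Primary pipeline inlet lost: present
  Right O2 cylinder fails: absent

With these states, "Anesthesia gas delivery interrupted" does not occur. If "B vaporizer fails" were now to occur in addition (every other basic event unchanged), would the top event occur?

Yes

Counterfactual: set "B vaporizer fails" to occurred.
Scavenge line lost [AND]: Upper fresh-gas outlet is inoperative=occurs, Flowmeter lost=not → not all inputs occur → does not occur.
Vaporizer chain lost [AND]: Backup supply hose failed=occurs, Primary pipeline inlet lost=occurs, Right O2 cylinder fails=not, #2 CO2 absorber fails=not → not all inputs occur → does not occur.
Cylinder backup unavailable [AND]: Vaporizer chain lost=not, APL valve is inoperative=not, Redundant pressure regulator malfunctions=occurs → not all inputs occur → does not occur.
Pipeline path unavailable [AND]: B vaporizer fails=occurs, North check valve is down=occurs → all inputs occur → occurs.
Breathing circuit inoperative [AND]: Pipeline path unavailable=occurs, Emergency fresh-gas outlet 2 failed=occurs, Aft flowmeter 2 trips=occurs, Supply hose 2 is inoperative=occurs → all inputs occur → occurs.
Anesthesia gas delivery interrupted [OR]: Scavenge line lost=not, Cylinder backup unavailable=not, Breathing circuit inoperative=occurs → at least one input occurs → occurs.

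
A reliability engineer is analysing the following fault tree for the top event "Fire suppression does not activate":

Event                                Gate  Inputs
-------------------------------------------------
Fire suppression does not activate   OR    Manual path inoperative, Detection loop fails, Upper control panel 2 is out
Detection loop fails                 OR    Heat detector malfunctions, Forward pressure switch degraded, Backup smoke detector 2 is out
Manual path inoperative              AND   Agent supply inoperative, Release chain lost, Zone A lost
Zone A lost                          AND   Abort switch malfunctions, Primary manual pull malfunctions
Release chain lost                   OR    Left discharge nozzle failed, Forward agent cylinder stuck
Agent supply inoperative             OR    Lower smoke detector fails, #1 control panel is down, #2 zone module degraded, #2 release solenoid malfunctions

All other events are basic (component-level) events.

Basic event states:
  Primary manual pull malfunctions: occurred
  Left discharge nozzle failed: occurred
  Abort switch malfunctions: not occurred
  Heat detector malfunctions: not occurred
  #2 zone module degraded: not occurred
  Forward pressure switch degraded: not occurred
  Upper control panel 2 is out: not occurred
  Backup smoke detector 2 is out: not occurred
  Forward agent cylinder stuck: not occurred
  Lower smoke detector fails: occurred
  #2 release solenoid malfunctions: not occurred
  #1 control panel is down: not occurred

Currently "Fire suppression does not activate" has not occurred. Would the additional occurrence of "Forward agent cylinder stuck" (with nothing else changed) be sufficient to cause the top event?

No

Counterfactual: set "Forward agent cylinder stuck" to occurred.
Agent supply inoperative [OR]: Lower smoke detector fails=occurs, #1 control panel is down=not, #2 zone module degraded=not, #2 release solenoid malfunctions=not → at least one input occurs → occurs.
Release chain lost [OR]: Left discharge nozzle failed=occurs, Forward agent cylinder stuck=occurs → at least one input occurs → occurs.
Zone A lost [AND]: Abort switch malfunctions=not, Primary manual pull malfunctions=occurs → not all inputs occur → does not occur.
Manual path inoperative [AND]: Agent supply inoperative=occurs, Release chain lost=occurs, Zone A lost=not → not all inputs occur → does not occur.
Detection loop fails [OR]: Heat detector malfunctions=not, Forward pressure switch degraded=not, Backup smoke detector 2 is out=not → no input occurs → does not occur.
Fire suppression does not activate [OR]: Manual path inoperative=not, Detection loop fails=not, Upper control panel 2 is out=not → no input occurs → does not occur.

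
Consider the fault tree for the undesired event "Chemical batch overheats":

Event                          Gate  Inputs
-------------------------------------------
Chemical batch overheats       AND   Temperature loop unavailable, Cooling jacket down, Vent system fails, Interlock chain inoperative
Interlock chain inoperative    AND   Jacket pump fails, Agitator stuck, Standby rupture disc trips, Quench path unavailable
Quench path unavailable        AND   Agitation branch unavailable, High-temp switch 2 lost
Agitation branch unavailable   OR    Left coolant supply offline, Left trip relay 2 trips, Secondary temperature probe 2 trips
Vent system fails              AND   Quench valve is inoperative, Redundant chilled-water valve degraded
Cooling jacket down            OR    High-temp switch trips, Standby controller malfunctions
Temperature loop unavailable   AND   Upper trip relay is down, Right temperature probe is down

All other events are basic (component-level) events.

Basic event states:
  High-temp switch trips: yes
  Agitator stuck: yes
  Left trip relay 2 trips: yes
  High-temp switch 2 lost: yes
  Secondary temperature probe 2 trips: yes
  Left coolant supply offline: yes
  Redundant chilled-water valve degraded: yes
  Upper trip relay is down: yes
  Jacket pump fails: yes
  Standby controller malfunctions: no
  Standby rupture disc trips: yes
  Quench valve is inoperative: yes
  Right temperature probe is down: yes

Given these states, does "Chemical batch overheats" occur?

Temperature loop unavailable [AND]: Upper trip relay is down=occurs, Right temperature probe is down=occurs → all inputs occur → occurs.
Cooling jacket down [OR]: High-temp switch trips=occurs, Standby controller malfunctions=not → at least one input occurs → occurs.
Vent system fails [AND]: Quench valve is inoperative=occurs, Redundant chilled-water valve degraded=occurs → all inputs occur → occurs.
Agitation branch unavailable [OR]: Left coolant supply offline=occurs, Left trip relay 2 trips=occurs, Secondary temperature probe 2 trips=occurs → at least one input occurs → occurs.
Quench path unavailable [AND]: Agitation branch unavailable=occurs, High-temp switch 2 lost=occurs → all inputs occur → occurs.
Interlock chain inoperative [AND]: Jacket pump fails=occurs, Agitator stuck=occurs, Standby rupture disc trips=occurs, Quench path unavailable=occurs → all inputs occur → occurs.
Chemical batch overheats [AND]: Temperature loop unavailable=occurs, Cooling jacket down=occurs, Vent system fails=occurs, Interlock chain inoperative=occurs → all inputs occur → occurs.

Yes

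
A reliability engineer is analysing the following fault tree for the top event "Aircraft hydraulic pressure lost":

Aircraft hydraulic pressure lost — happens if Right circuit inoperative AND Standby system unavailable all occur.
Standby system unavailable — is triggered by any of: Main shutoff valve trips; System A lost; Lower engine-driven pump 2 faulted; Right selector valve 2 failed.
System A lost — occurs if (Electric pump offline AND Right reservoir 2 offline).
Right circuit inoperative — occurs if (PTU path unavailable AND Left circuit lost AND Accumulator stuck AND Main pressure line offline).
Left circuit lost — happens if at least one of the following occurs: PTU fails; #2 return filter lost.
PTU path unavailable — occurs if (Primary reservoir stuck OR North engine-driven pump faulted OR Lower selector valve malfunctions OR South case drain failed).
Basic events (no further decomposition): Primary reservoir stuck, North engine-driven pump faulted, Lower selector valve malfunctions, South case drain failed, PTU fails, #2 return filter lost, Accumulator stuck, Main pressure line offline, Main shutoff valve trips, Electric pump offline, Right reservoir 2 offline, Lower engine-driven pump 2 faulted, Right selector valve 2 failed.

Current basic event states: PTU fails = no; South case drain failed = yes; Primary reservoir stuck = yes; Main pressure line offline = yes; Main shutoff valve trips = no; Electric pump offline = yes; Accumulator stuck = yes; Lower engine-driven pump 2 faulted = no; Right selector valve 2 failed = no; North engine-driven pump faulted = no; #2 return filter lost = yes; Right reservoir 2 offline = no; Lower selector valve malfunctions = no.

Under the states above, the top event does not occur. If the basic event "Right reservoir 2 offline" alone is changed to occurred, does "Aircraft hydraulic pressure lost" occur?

Yes

Counterfactual: set "Right reservoir 2 offline" to occurred.
PTU path unavailable [OR]: Primary reservoir stuck=occurs, North engine-driven pump faulted=not, Lower selector valve malfunctions=not, South case drain failed=occurs → at least one input occurs → occurs.
Left circuit lost [OR]: PTU fails=not, #2 return filter lost=occurs → at least one input occurs → occurs.
Right circuit inoperative [AND]: PTU path unavailable=occurs, Left circuit lost=occurs, Accumulator stuck=occurs, Main pressure line offline=occurs → all inputs occur → occurs.
System A lost [AND]: Electric pump offline=occurs, Right reservoir 2 offline=occurs → all inputs occur → occurs.
Standby system unavailable [OR]: Main shutoff valve trips=not, System A lost=occurs, Lower engine-driven pump 2 faulted=not, Right selector valve 2 failed=not → at least one input occurs → occurs.
Aircraft hydraulic pressure lost [AND]: Right circuit inoperative=occurs, Standby system unavailable=occurs → all inputs occur → occurs.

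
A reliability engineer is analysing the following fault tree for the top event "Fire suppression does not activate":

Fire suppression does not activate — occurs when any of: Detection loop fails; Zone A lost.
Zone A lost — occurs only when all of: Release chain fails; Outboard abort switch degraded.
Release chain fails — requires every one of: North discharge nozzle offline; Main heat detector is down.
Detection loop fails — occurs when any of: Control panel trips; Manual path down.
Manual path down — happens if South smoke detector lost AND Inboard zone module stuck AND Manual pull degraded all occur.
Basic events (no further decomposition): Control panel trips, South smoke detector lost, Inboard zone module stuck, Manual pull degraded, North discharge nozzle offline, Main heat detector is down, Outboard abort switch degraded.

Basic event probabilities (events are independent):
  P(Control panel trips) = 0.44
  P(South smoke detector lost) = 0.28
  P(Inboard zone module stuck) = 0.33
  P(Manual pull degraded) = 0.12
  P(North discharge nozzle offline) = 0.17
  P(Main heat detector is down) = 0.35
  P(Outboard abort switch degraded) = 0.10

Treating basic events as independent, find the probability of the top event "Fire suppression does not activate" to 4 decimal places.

P(Manual path down) [AND] = 0.28 × 0.33 × 0.12 = 0.011088
P(Detection loop fails) [OR] = 1 − (1−0.44) × (1−0.011088) = 0.446209
P(Release chain fails) [AND] = 0.17 × 0.35 = 0.059500
P(Zone A lost) [AND] = 0.059500 × 0.10 = 0.005950
P(Fire suppression does not activate) [OR] = 1 − (1−0.446209) × (1−0.005950) = 0.449504
Rounded to 4 decimal places: P(Fire suppression does not activate) ≈ 0.4495.

0.4495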